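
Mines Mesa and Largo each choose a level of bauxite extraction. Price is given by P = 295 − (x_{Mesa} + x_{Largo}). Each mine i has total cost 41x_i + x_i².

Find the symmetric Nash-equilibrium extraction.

50.8

Mine Mesa's profit: π = x_{Mesa}(295 − (x_{Mesa} + x_{Largo})) − 41x_{Mesa} − x_{Mesa}².
∂π/∂x_{Mesa} = 254 − 4x_{Mesa} − x_{Largo} = 0, so x_{Mesa} = 63.5 − 0.25x_{Largo}.
Setting x_{Mesa} = x_{Largo} in the reaction function: x_{Mesa} = 63.5 − 0.25x_{Mesa}, so x_{Mesa} = 63.5 / 1.25 = 50.8.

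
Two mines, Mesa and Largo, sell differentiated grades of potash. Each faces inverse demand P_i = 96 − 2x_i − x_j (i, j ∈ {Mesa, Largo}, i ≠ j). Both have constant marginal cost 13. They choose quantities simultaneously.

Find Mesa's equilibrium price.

Mine Mesa's profit: π = x_{Mesa}(96 − 2x_{Mesa} − x_{Largo}) − 13x_{Mesa}.
∂π/∂x_{Mesa} = 83 − 4x_{Mesa} − x_{Largo} = 0 ⇒ x_{Mesa} = 20.75 − 0.25x_{Largo}.
By symmetry x_{Largo} = x_{Mesa}; substituting into the reaction function, 1.25x_{Mesa} = 20.75 and x_{Mesa} = 16.6.
P_{Mesa} = 96 − 2·16.6 − 16.6 = 46.2.

46.2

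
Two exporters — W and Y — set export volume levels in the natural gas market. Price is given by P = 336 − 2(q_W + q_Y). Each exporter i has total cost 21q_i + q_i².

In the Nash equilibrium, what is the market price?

Exporter W's profit: π = q_W(336 − 2(q_W + q_Y)) − 21q_W − q_W².
∂π/∂q_W = 315 − 6q_W − 2q_Y = 0, so q_W = 52.5 − (1/3)q_Y.
Setting q_W = q_Y in the reaction function: q_W = 52.5 − (1/3)q_W, so q_W = 52.5 / (4/3) = 39.375.
Equilibrium price: P = 336 − 2·78.75 = 178.5.

178.5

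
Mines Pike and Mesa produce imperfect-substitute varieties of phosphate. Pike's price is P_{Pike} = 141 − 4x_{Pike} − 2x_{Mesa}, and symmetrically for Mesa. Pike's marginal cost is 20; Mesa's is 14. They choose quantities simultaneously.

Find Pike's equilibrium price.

Mine Pike's profit: π = x_{Pike}(141 − 4x_{Pike} − 2x_{Mesa}) − 20x_{Pike}.
∂π/∂x_{Pike} = 121 − 8x_{Pike} − 2x_{Mesa} = 0 ⇒ x_{Pike} = 15.125 − 0.25x_{Mesa}.
Similarly x_{Mesa} = 15.875 − 0.25x_{Pike}.
Solving the two reaction functions simultaneously: (1 − (−0.25)(−0.25))x_{Pike} = 15.125 − 0.25·15.875, so 0.9375x_{Pike} = 357/32 and x_{Pike} = 11.9.
Then x_{Mesa} = 15.875 − 0.25·11.9 = 12.9.
P_{Pike} = 141 − 4·11.9 − 2·12.9 = 67.6.

67.6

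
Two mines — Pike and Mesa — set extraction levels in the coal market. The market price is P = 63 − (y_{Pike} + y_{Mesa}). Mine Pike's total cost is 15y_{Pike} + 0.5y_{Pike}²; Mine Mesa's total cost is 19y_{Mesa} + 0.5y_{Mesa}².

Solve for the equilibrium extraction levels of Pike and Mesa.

12.5, 10.5

Mine Pike's profit: π = y_{Pike}(63 − (y_{Pike} + y_{Mesa})) − 15y_{Pike} − 0.5y_{Pike}².
∂π/∂y_{Pike} = 48 − 3y_{Pike} − y_{Mesa} = 0, so y_{Pike} = 16 − (1/3)y_{Mesa}.
By the same steps for Mesa: y_{Mesa} = 44/3 − (1/3)y_{Pike}.
Plugging y_{Mesa} into Pike's best response: y_{Pike} = 16 − (1/3)(44/3 − (1/3)y_{Pike}) ⇒ (8/9)y_{Pike} = 100/9, so y_{Pike} = 12.5.
Then y_{Mesa} = 44/3 − (1/3)·12.5 = 10.5.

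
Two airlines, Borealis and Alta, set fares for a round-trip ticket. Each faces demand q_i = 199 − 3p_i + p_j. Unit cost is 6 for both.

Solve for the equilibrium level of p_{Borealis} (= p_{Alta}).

43.4

Borealis's profit: π = (p_{Borealis} − 6)(199 − 3p_{Borealis} + p_{Alta}).
∂π/∂p_{Borealis} = 217 − 6p_{Borealis} + p_{Alta} = 0 ⇒ p_{Borealis} = 217/6 + (1/6)p_{Alta}.
Setting p_{Borealis} = p_{Alta} in the reaction function: p_{Borealis} = 217/6 + (1/6)p_{Borealis}, so p_{Borealis} = (217/6) / (5/6) = 43.4.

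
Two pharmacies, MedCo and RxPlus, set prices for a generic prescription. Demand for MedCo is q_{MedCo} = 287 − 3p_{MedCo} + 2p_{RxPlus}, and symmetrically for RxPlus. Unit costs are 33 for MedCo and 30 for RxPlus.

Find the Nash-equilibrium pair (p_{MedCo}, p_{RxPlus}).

95.9375, 94.8125

MedCo's profit: π = (p_{MedCo} − 33)(287 − 3p_{MedCo} + 2p_{RxPlus}).
∂π/∂p_{MedCo} = 386 − 6p_{MedCo} + 2p_{RxPlus} = 0 ⇒ p_{MedCo} = 193/3 + (1/3)p_{RxPlus}.
Similarly p_{RxPlus} = 377/6 + (1/3)p_{MedCo}.
Substituting the second reaction function into the first: p_{MedCo} = 193/3 + (1/3)(377/6 + (1/3)p_{MedCo}), which gives (8/9)p_{MedCo} = 1535/18 ⇒ p_{MedCo} = 95.9375.
Then p_{RxPlus} = 377/6 + (1/3)·95.9375 = 94.8125.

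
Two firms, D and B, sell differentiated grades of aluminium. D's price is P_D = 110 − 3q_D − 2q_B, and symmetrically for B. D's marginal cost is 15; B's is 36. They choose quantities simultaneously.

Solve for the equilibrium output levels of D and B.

Firm D's profit: π = q_D(110 − 3q_D − 2q_B) − 15q_D.
∂π/∂q_D = 95 − 6q_D − 2q_B = 0 ⇒ q_D = 95/6 − (1/3)q_B.
Similarly q_B = 37/3 − (1/3)q_D.
Solving the two reaction functions simultaneously: (1 − (−1/3)(−1/3))q_D = 95/6 − (1/3)·(37/3), so (8/9)q_D = 211/18 and q_D = 13.1875.
Then q_B = 37/3 − (1/3)·13.1875 = 7.9375.

13.1875, 7.9375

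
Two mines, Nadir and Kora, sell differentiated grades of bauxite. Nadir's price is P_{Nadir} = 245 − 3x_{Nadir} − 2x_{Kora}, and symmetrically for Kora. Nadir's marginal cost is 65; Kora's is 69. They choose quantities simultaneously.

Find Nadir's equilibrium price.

133.25

Mine Nadir's profit: π = x_{Nadir}(245 − 3x_{Nadir} − 2x_{Kora}) − 65x_{Nadir}.
∂π/∂x_{Nadir} = 180 − 6x_{Nadir} − 2x_{Kora} = 0 ⇒ x_{Nadir} = 30 − (1/3)x_{Kora}.
Similarly x_{Kora} = 88/3 − (1/3)x_{Nadir}.
Solving the two reaction functions simultaneously: (1 − (−1/3)(−1/3))x_{Nadir} = 30 − (1/3)·(88/3), so (8/9)x_{Nadir} = 182/9 and x_{Nadir} = 22.75.
Then x_{Kora} = 88/3 − (1/3)·22.75 = 21.75.
P_{Nadir} = 245 − 3·22.75 − 2·21.75 = 133.25.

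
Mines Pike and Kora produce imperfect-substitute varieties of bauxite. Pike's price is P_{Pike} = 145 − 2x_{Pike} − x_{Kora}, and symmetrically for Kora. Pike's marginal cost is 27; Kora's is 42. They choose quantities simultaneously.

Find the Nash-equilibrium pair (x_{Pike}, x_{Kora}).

Mine Pike's profit: π = x_{Pike}(145 − 2x_{Pike} − x_{Kora}) − 27x_{Pike}.
∂π/∂x_{Pike} = 118 − 4x_{Pike} − x_{Kora} = 0 ⇒ x_{Pike} = 29.5 − 0.25x_{Kora}.
Similarly x_{Kora} = 25.75 − 0.25x_{Pike}.
Plugging x_{Kora} into Pike's best response: x_{Pike} = 29.5 − 0.25(25.75 − 0.25x_{Pike}) ⇒ 0.9375x_{Pike} = 23.0625, so x_{Pike} = 24.6.
Then x_{Kora} = 25.75 − 0.25·24.6 = 19.6.

24.6, 19.6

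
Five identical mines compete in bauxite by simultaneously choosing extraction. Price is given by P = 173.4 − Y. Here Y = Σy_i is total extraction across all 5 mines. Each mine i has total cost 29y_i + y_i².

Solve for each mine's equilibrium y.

A representative mine's profit is π_i = y_i(173.4 − Y) − 29y_i − y_i², with Y = y_i + Σ_{j≠i} y_j.
First-order condition: 144.4 − 4y_i − Σ_{j≠i} y_j = 0.
Imposing symmetry (y_j = y for all j) turns Σ_{j≠i} y_j into 4y, so 144.4 = 8y and y = 18.05.

18.05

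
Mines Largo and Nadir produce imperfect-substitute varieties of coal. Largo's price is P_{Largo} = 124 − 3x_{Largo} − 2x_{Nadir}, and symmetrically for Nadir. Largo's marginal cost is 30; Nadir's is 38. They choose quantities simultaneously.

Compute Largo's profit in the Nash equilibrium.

450.1875

Mine Largo's profit: π = x_{Largo}(124 − 3x_{Largo} − 2x_{Nadir}) − 30x_{Largo}.
∂π/∂x_{Largo} = 94 − 6x_{Largo} − 2x_{Nadir} = 0 ⇒ x_{Largo} = 47/3 − (1/3)x_{Nadir}.
Similarly x_{Nadir} = 43/3 − (1/3)x_{Largo}.
Plugging x_{Nadir} into Largo's best response: x_{Largo} = 47/3 − (1/3)(43/3 − (1/3)x_{Largo}) ⇒ (8/9)x_{Largo} = 98/9, so x_{Largo} = 12.25.
Then x_{Nadir} = 43/3 − (1/3)·12.25 = 10.25.
P_{Largo} = 124 − 3·12.25 − 2·10.25 = 66.75.
Profit = (66.75 − 30)·12.25 = 450.1875.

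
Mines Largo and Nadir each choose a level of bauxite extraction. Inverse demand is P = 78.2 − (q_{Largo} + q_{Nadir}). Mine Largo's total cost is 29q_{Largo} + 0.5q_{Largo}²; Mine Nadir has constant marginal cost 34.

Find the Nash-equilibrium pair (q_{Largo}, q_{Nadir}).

10.84, 16.68

Mine Largo's profit: π = q_{Largo}(78.2 − (q_{Largo} + q_{Nadir})) − 29q_{Largo} − 0.5q_{Largo}².
∂π/∂q_{Largo} = 49.2 − 3q_{Largo} − q_{Nadir} = 0, so q_{Largo} = 16.4 − (1/3)q_{Nadir}.
For Nadir: ∂π/∂q_{Nadir} = 44.2 − 2q_{Nadir} − q_{Largo} = 0 ⇒ q_{Nadir} = 22.1 − 0.5q_{Largo}.
Substituting the second reaction function into the first: q_{Largo} = 16.4 − (1/3)(22.1 − 0.5q_{Largo}), which gives (5/6)q_{Largo} = 271/30 ⇒ q_{Largo} = 10.84.
Then q_{Nadir} = 22.1 − 0.5·10.84 = 16.68.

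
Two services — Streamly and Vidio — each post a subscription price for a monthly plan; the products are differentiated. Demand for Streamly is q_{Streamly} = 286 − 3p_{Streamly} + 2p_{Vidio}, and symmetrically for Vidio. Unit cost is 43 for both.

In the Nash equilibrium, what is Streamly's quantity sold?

Streamly's profit: π = (p_{Streamly} − 43)(286 − 3p_{Streamly} + 2p_{Vidio}).
∂π/∂p_{Streamly} = 415 − 6p_{Streamly} + 2p_{Vidio} = 0 ⇒ p_{Streamly} = 415/6 + (1/3)p_{Vidio}.
Setting p_{Streamly} = p_{Vidio} in the reaction function: p_{Streamly} = 415/6 + (1/3)p_{Streamly}, so p_{Streamly} = (415/6) / (2/3) = 103.75.
q_{Streamly} = 286 − 3·103.75 + 2·103.75 = 182.25.

182.25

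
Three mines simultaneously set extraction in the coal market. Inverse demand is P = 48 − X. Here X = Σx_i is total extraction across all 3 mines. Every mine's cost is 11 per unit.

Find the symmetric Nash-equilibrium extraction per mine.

9.25

A representative mine's profit is π_i = x_i(48 − X) − 11x_i, with X = x_i + Σ_{j≠i} x_j.
First-order condition: 37 − 2x_i − Σ_{j≠i} x_j = 0.
With identical mines, set every x_j = x: then 37 − 2x − 2x = 0, i.e. x = 37/4 = 9.25.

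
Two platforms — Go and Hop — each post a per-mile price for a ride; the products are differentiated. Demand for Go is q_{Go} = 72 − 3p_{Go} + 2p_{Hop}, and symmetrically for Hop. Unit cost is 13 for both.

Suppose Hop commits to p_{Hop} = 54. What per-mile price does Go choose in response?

Go's profit: π = (p_{Go} − 13)(72 − 3p_{Go} + 2p_{Hop}).
∂π/∂p_{Go} = 111 − 6p_{Go} + 2p_{Hop} = 0 ⇒ p_{Go} = 18.5 + (1/3)p_{Hop}.
At p_{Hop} = 54: p_{Go} = 18.5 + (1/3)·54 = 36.5.

36.5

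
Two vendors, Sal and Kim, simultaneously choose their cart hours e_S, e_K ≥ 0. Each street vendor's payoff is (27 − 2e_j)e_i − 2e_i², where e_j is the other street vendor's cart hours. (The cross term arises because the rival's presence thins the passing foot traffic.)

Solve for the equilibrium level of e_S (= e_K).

Sal's payoff is (27 − 2e_K)e_S − 2e_S².
∂π/∂e_S = 27 − 2e_K − 4e_S = 0, so e_S = 6.75 − 0.5e_K.
Setting e_S = e_K in the reaction function: e_S = 6.75 − 0.5e_S, so e_S = 6.75 / 1.5 = 4.5.

4.5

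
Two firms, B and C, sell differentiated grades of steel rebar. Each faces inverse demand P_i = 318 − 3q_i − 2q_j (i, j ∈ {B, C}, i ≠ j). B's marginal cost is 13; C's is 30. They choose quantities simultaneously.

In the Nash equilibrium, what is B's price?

Firm B's profit: π = q_B(318 − 3q_B − 2q_C) − 13q_B.
∂π/∂q_B = 305 − 6q_B − 2q_C = 0 ⇒ q_B = 305/6 − (1/3)q_C.
Similarly q_C = 48 − (1/3)q_B.
Substituting the second reaction function into the first: q_B = 305/6 − (1/3)(48 − (1/3)q_B), which gives (8/9)q_B = 209/6 ⇒ q_B = 39.1875.
Then q_C = 48 − (1/3)·39.1875 = 34.9375.
P_B = 318 − 3·39.1875 − 2·34.9375 = 130.5625.

130.5625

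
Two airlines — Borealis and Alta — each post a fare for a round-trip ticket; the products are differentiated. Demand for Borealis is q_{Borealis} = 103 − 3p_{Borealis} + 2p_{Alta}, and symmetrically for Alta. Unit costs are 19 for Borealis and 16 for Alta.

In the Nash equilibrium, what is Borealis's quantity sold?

61.3125

Borealis's profit: π = (p_{Borealis} − 19)(103 − 3p_{Borealis} + 2p_{Alta}).
∂π/∂p_{Borealis} = 160 − 6p_{Borealis} + 2p_{Alta} = 0 ⇒ p_{Borealis} = 80/3 + (1/3)p_{Alta}.
Similarly p_{Alta} = 151/6 + (1/3)p_{Borealis}.
Plugging p_{Alta} into Borealis's best response: p_{Borealis} = 80/3 + (1/3)(151/6 + (1/3)p_{Borealis}) ⇒ (8/9)p_{Borealis} = 631/18, so p_{Borealis} = 39.4375.
Then p_{Alta} = 151/6 + (1/3)·39.4375 = 38.3125.
q_{Borealis} = 103 − 3·39.4375 + 2·38.3125 = 61.3125.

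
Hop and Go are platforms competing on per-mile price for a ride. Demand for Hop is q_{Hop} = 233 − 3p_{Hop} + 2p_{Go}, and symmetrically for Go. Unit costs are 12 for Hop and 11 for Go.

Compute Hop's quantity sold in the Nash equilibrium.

165.1875

Hop's profit: π = (p_{Hop} − 12)(233 − 3p_{Hop} + 2p_{Go}).
∂π/∂p_{Hop} = 269 − 6p_{Hop} + 2p_{Go} = 0 ⇒ p_{Hop} = 269/6 + (1/3)p_{Go}.
Similarly p_{Go} = 133/3 + (1/3)p_{Hop}.
Solving the two reaction functions simultaneously: (1 − (1/3)(1/3))p_{Hop} = 269/6 + (1/3)·(133/3), so (8/9)p_{Hop} = 1073/18 and p_{Hop} = 67.0625.
Then p_{Go} = 133/3 + (1/3)·67.0625 = 66.6875.
q_{Hop} = 233 − 3·67.0625 + 2·66.6875 = 165.1875.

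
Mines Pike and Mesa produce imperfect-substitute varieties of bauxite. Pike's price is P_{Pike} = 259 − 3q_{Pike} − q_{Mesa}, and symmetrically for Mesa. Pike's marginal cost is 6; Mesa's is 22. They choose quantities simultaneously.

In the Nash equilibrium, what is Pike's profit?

4018.68

Mine Pike's profit: π = q_{Pike}(259 − 3q_{Pike} − q_{Mesa}) − 6q_{Pike}.
∂π/∂q_{Pike} = 253 − 6q_{Pike} − q_{Mesa} = 0 ⇒ q_{Pike} = 253/6 − (1/6)q_{Mesa}.
Similarly q_{Mesa} = 39.5 − (1/6)q_{Pike}.
Solving the two reaction functions simultaneously: (1 − (−1/6)(−1/6))q_{Pike} = 253/6 − (1/6)·39.5, so (35/36)q_{Pike} = 427/12 and q_{Pike} = 36.6.
Then q_{Mesa} = 39.5 − (1/6)·36.6 = 33.4.
P_{Pike} = 259 − 3·36.6 − 33.4 = 115.8.
Profit = (115.8 − 6)·36.6 = 4018.68.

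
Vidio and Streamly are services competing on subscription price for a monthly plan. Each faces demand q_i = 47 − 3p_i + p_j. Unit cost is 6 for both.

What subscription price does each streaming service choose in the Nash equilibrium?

Vidio's profit: π = (p_{Vidio} − 6)(47 − 3p_{Vidio} + p_{Streamly}).
∂π/∂p_{Vidio} = 65 − 6p_{Vidio} + p_{Streamly} = 0 ⇒ p_{Vidio} = 65/6 + (1/6)p_{Streamly}.
By symmetry p_{Streamly} = p_{Vidio}; substituting into the reaction function, (5/6)p_{Vidio} = 65/6 and p_{Vidio} = 13.

13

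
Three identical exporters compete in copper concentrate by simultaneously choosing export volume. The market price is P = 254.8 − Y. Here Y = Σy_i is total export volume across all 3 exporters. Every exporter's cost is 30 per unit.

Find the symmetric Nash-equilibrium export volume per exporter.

56.2

A representative exporter's profit is π_i = y_i(254.8 − Y) − 30y_i, with Y = y_i + Σ_{j≠i} y_j.
First-order condition: 224.8 − 2y_i − Σ_{j≠i} y_j = 0.
With identical exporters, set every y_j = y: then 224.8 − 2y − 2y = 0, i.e. y = 224.8/4 = 56.2.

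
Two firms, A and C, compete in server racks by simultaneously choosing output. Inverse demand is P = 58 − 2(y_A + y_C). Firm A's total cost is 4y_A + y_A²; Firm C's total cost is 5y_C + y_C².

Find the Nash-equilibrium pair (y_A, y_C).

6.8125, 6.5625

Firm A's profit: π = y_A(58 − 2(y_A + y_C)) − 4y_A − y_A².
∂π/∂y_A = 54 − 6y_A − 2y_C = 0, so y_A = 9 − (1/3)y_C.
By the same steps for C: y_C = 53/6 − (1/3)y_A.
Solving the two reaction functions simultaneously: (1 − (−1/3)(−1/3))y_A = 9 − (1/3)·(53/6), so (8/9)y_A = 109/18 and y_A = 6.8125.
Then y_C = 53/6 − (1/3)·6.8125 = 6.5625.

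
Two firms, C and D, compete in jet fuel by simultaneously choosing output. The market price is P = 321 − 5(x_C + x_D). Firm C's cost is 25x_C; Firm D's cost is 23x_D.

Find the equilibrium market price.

Firm C's profit: π = x_C(321 − 5(x_C + x_D)) − 25x_C.
∂π/∂x_C = 296 − 10x_C − 5x_D = 0, so x_C = 29.6 − 0.5x_D.
By the same steps for D: x_D = 29.8 − 0.5x_C.
Plugging x_D into C's best response: x_C = 29.6 − 0.5(29.8 − 0.5x_C) ⇒ 0.75x_C = 14.7, so x_C = 19.6.
Then x_D = 29.8 − 0.5·19.6 = 20.
Equilibrium price: P = 321 − 5·39.6 = 123.

123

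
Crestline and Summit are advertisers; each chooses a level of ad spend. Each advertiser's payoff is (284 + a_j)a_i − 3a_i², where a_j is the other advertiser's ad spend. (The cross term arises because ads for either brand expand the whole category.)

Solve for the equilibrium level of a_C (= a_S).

Crestline's payoff is (284 + a_S)a_C − 3a_C².
∂π/∂a_C = 284 + a_S − 6a_C = 0, so a_C = 142/3 + (1/6)a_S.
By symmetry a_S = a_C; substituting into the reaction function, (5/6)a_C = 142/3 and a_C = 56.8.

56.8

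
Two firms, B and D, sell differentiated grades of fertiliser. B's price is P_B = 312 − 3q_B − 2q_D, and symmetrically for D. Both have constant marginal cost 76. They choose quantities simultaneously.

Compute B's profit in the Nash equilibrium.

Firm B's profit: π = q_B(312 − 3q_B − 2q_D) − 76q_B.
∂π/∂q_B = 236 − 6q_B − 2q_D = 0 ⇒ q_B = 118/3 − (1/3)q_D.
The game is symmetric, so in equilibrium q_D = q_B: the reaction function gives (4/3)q_B = 118/3, hence q_B = 29.5.
P_B = 312 − 3·29.5 − 2·29.5 = 164.5.
Profit = (164.5 − 76)·29.5 = 2610.75.

2610.75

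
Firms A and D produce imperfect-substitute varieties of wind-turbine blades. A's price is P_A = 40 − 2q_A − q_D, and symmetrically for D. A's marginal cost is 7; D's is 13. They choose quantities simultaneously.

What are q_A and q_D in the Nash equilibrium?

7, 5

Firm A's profit: π = q_A(40 − 2q_A − q_D) − 7q_A.
∂π/∂q_A = 33 − 4q_A − q_D = 0 ⇒ q_A = 8.25 − 0.25q_D.
Similarly q_D = 6.75 − 0.25q_A.
Substituting the second reaction function into the first: q_A = 8.25 − 0.25(6.75 − 0.25q_A), which gives 0.9375q_A = 6.5625 ⇒ q_A = 7.
Then q_D = 6.75 − 0.25·7 = 5.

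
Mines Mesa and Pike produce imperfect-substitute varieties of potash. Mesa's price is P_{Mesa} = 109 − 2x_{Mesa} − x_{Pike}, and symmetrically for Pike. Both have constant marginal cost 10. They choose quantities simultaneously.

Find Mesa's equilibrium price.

49.6

Mine Mesa's profit: π = x_{Mesa}(109 − 2x_{Mesa} − x_{Pike}) − 10x_{Mesa}.
∂π/∂x_{Mesa} = 99 − 4x_{Mesa} − x_{Pike} = 0 ⇒ x_{Mesa} = 24.75 − 0.25x_{Pike}.
By symmetry x_{Pike} = x_{Mesa}; substituting into the reaction function, 1.25x_{Mesa} = 24.75 and x_{Mesa} = 19.8.
P_{Mesa} = 109 − 2·19.8 − 19.8 = 49.6.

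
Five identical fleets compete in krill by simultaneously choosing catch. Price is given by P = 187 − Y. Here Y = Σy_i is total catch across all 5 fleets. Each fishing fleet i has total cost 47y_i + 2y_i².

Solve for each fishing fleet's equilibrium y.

A representative fishing fleet's profit is π_i = y_i(187 − Y) − 47y_i − 2y_i², with Y = y_i + Σ_{j≠i} y_j.
First-order condition: 140 − 6y_i − Σ_{j≠i} y_j = 0.
With identical fishing fleets, set every y_j = y: then 140 − 6y − 4y = 0, i.e. y = 140/10 = 14.

14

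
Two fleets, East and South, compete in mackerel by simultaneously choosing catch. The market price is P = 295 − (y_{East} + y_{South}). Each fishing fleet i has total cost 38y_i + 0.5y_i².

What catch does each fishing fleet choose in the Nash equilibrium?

64.25

Fishing fleet East's profit: π = y_{East}(295 − (y_{East} + y_{South})) − 38y_{East} − 0.5y_{East}².
∂π/∂y_{East} = 257 − 3y_{East} − y_{South} = 0, so y_{East} = 257/3 − (1/3)y_{South}.
The game is symmetric, so in equilibrium y_{South} = y_{East}: the reaction function gives (4/3)y_{East} = 257/3, hence y_{East} = 64.25.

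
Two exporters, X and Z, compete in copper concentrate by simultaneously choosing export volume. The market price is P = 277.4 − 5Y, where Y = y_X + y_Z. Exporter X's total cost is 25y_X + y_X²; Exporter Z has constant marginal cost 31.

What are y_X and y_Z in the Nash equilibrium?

Exporter X's profit: π = y_X(277.4 − 5(y_X + y_Z)) − 25y_X − y_X².
∂π/∂y_X = 252.4 − 12y_X − 5y_Z = 0, so y_X = 631/30 − (5/12)y_Z.
For Z: ∂π/∂y_Z = 246.4 − 10y_Z − 5y_X = 0 ⇒ y_Z = 24.64 − 0.5y_X.
Solving the two reaction functions simultaneously: (1 − (−5/12)(−0.5))y_X = 631/30 − (5/12)·24.64, so (19/24)y_X = 323/30 and y_X = 13.6.
Then y_Z = 24.64 − 0.5·13.6 = 17.84.

13.6, 17.84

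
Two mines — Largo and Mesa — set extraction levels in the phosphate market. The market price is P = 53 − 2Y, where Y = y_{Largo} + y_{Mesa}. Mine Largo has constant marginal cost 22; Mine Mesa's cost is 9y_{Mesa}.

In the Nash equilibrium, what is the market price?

28

Mine Largo's profit: π = y_{Largo}(53 − 2(y_{Largo} + y_{Mesa})) − 22y_{Largo}.
∂π/∂y_{Largo} = 31 − 4y_{Largo} − 2y_{Mesa} = 0, so y_{Largo} = 7.75 − 0.5y_{Mesa}.
By the same steps for Mesa: y_{Mesa} = 11 − 0.5y_{Largo}.
Solving the two reaction functions simultaneously: (1 − (−0.5)(−0.5))y_{Largo} = 7.75 − 0.5·11, so 0.75y_{Largo} = 2.25 and y_{Largo} = 3.
Then y_{Mesa} = 11 − 0.5·3 = 9.5.
Equilibrium price: P = 53 − 2·12.5 = 28.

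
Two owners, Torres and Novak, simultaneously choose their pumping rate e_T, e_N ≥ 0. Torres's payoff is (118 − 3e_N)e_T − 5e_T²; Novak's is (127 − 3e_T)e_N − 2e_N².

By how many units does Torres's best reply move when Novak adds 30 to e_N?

-9

Expanding Torres's payoff: 118e_T − 3e_Ne_T − 5e_T².
∂π/∂e_T = 118 − 3e_N − 10e_T = 0, so e_T = 11.8 − 0.3e_N.
The reaction-function slope is −0.3, so a 30-unit rise in e_N moves e_T by −0.3 × 30 = −9. Torres's best response falls — the actions are strategic substitutes.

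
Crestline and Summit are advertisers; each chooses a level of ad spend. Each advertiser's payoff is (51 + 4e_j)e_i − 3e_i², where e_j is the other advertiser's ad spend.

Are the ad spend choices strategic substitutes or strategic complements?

Crestline's payoff is (51 + 4e_S)e_C − 3e_C².
∂π/∂e_C = 51 + 4e_S − 6e_C = 0, so e_C = 8.5 + (2/3)e_S.
The best-response slope de_C/de_S = 2/3 > 0: the reaction function is upward-sloping, so the choices are strategic complements.

strategic complements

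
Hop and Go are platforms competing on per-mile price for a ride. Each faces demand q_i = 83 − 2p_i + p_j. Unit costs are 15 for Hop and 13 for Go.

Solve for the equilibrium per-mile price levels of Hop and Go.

37.4, 36.6

Hop's profit: π = (p_{Hop} − 15)(83 − 2p_{Hop} + p_{Go}).
∂π/∂p_{Hop} = 113 − 4p_{Hop} + p_{Go} = 0 ⇒ p_{Hop} = 28.25 + 0.25p_{Go}.
Similarly p_{Go} = 27.25 + 0.25p_{Hop}.
Solving the two reaction functions simultaneously: (1 − (0.25)(0.25))p_{Hop} = 28.25 + 0.25·27.25, so 0.9375p_{Hop} = 35.0625 and p_{Hop} = 37.4.
Then p_{Go} = 27.25 + 0.25·37.4 = 36.6.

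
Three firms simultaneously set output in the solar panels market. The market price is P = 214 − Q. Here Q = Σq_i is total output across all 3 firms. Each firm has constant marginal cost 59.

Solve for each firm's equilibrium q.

38.75

A representative firm's profit is π_i = q_i(214 − Q) − 59q_i, with Q = q_i + Σ_{j≠i} q_j.
First-order condition: 155 − 2q_i − Σ_{j≠i} q_j = 0.
With identical firms, set every q_j = q: then 155 − 2q − 2q = 0, i.e. q = 155/4 = 38.75.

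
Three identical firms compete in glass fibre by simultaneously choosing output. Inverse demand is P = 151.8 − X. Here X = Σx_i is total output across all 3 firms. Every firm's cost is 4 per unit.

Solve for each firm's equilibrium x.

36.95

A representative firm's profit is π_i = x_i(151.8 − X) − 4x_i, with X = x_i + Σ_{j≠i} x_j.
First-order condition: 147.8 − 2x_i − Σ_{j≠i} x_j = 0.
Imposing symmetry (x_j = x for all j) turns Σ_{j≠i} x_j into 2x, so 147.8 = 4x and x = 36.95.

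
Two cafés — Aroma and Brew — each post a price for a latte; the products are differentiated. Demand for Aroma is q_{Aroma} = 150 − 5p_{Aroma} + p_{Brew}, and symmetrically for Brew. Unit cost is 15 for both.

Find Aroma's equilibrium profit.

500

Aroma's profit: π = (p_{Aroma} − 15)(150 − 5p_{Aroma} + p_{Brew}).
∂π/∂p_{Aroma} = 225 − 10p_{Aroma} + p_{Brew} = 0 ⇒ p_{Aroma} = 22.5 + 0.1p_{Brew}.
The game is symmetric, so in equilibrium p_{Brew} = p_{Aroma}: the reaction function gives 0.9p_{Aroma} = 22.5, hence p_{Aroma} = 25.
q_{Aroma} = 150 − 5·25 + 25 = 50.
Profit = (25 − 15)·50 = 500.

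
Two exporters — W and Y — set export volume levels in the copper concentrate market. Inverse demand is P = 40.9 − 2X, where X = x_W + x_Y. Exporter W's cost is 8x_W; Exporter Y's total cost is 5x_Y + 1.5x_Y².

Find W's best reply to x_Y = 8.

Exporter W's profit: π = x_W(40.9 − 2(x_W + x_Y)) − 8x_W.
∂π/∂x_W = 32.9 − 4x_W − 2x_Y = 0, so x_W = 8.225 − 0.5x_Y.
At x_Y = 8: x_W = 8.225 − 0.5·8 = 4.225.

4.225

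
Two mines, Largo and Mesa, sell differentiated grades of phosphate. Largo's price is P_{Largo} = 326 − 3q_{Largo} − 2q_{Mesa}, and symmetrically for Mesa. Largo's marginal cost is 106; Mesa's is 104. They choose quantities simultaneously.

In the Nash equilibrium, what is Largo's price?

Mine Largo's profit: π = q_{Largo}(326 − 3q_{Largo} − 2q_{Mesa}) − 106q_{Largo}.
∂π/∂q_{Largo} = 220 − 6q_{Largo} − 2q_{Mesa} = 0 ⇒ q_{Largo} = 110/3 − (1/3)q_{Mesa}.
Similarly q_{Mesa} = 37 − (1/3)q_{Largo}.
Solving the two reaction functions simultaneously: (1 − (−1/3)(−1/3))q_{Largo} = 110/3 − (1/3)·37, so (8/9)q_{Largo} = 73/3 and q_{Largo} = 27.375.
Then q_{Mesa} = 37 − (1/3)·27.375 = 27.875.
P_{Largo} = 326 − 3·27.375 − 2·27.875 = 188.125.

188.125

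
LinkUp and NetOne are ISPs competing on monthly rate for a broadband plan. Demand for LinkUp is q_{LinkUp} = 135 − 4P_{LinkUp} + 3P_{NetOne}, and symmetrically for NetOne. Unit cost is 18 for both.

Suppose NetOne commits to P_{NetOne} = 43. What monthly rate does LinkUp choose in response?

42

LinkUp's profit: π = (P_{LinkUp} − 18)(135 − 4P_{LinkUp} + 3P_{NetOne}).
∂π/∂P_{LinkUp} = 207 − 8P_{LinkUp} + 3P_{NetOne} = 0 ⇒ P_{LinkUp} = 25.875 + 0.375P_{NetOne}.
At P_{NetOne} = 43: P_{LinkUp} = 25.875 + 0.375·43 = 42.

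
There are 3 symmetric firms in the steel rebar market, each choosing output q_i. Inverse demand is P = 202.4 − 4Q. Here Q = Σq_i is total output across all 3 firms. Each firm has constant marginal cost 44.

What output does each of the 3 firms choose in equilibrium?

9.9

A representative firm's profit is π_i = q_i(202.4 − 4Q) − 44q_i, with Q = q_i + Σ_{j≠i} q_j.
First-order condition: 158.4 − 8q_i − 4Σ_{j≠i} q_j = 0.
Imposing symmetry (q_j = q for all j) turns Σ_{j≠i} q_j into 2q, so 158.4 = 16q and q = 9.9.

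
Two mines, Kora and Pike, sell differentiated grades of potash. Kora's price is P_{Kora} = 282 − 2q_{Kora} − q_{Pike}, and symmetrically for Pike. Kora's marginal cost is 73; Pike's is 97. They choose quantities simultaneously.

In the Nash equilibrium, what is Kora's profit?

3767.12

Mine Kora's profit: π = q_{Kora}(282 − 2q_{Kora} − q_{Pike}) − 73q_{Kora}.
∂π/∂q_{Kora} = 209 − 4q_{Kora} − q_{Pike} = 0 ⇒ q_{Kora} = 52.25 − 0.25q_{Pike}.
Similarly q_{Pike} = 46.25 − 0.25q_{Kora}.
Substituting the second reaction function into the first: q_{Kora} = 52.25 − 0.25(46.25 − 0.25q_{Kora}), which gives 0.9375q_{Kora} = 40.6875 ⇒ q_{Kora} = 43.4.
Then q_{Pike} = 46.25 − 0.25·43.4 = 35.4.
P_{Kora} = 282 − 2·43.4 − 35.4 = 159.8.
Profit = (159.8 − 73)·43.4 = 3767.12.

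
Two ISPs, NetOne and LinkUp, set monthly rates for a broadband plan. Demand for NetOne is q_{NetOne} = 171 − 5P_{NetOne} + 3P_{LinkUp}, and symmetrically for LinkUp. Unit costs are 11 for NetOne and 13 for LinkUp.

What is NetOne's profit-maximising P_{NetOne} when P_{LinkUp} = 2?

23.2

NetOne's profit: π = (P_{NetOne} − 11)(171 − 5P_{NetOne} + 3P_{LinkUp}).
∂π/∂P_{NetOne} = 226 − 10P_{NetOne} + 3P_{LinkUp} = 0 ⇒ P_{NetOne} = 22.6 + 0.3P_{LinkUp}.
At P_{LinkUp} = 2: P_{NetOne} = 22.6 + 0.3·2 = 23.2.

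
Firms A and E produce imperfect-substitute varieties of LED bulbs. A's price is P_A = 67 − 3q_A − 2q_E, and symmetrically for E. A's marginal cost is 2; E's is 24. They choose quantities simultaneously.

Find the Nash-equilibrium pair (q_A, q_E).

Firm A's profit: π = q_A(67 − 3q_A − 2q_E) − 2q_A.
∂π/∂q_A = 65 − 6q_A − 2q_E = 0 ⇒ q_A = 65/6 − (1/3)q_E.
Similarly q_E = 43/6 − (1/3)q_A.
Substituting the second reaction function into the first: q_A = 65/6 − (1/3)(43/6 − (1/3)q_A), which gives (8/9)q_A = 76/9 ⇒ q_A = 9.5.
Then q_E = 43/6 − (1/3)·9.5 = 4.

9.5, 4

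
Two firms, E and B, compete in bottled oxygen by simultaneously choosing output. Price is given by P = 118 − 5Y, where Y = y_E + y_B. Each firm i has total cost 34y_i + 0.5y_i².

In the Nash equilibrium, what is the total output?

10.5

Firm E's profit: π = y_E(118 − 5(y_E + y_B)) − 34y_E − 0.5y_E².
∂π/∂y_E = 84 − 11y_E − 5y_B = 0, so y_E = 84/11 − (5/11)y_B.
By symmetry y_B = y_E; substituting into the reaction function, (16/11)y_E = 84/11 and y_E = 5.25.
Total output: 5.25 + 5.25 = 10.5.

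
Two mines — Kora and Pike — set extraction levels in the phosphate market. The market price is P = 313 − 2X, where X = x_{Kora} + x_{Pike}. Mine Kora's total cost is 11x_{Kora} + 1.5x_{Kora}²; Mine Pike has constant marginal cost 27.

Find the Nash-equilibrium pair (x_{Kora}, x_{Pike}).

26.5, 58.25

Mine Kora's profit: π = x_{Kora}(313 − 2(x_{Kora} + x_{Pike})) − 11x_{Kora} − 1.5x_{Kora}².
∂π/∂x_{Kora} = 302 − 7x_{Kora} − 2x_{Pike} = 0, so x_{Kora} = 302/7 − (2/7)x_{Pike}.
For Pike: ∂π/∂x_{Pike} = 286 − 4x_{Pike} − 2x_{Kora} = 0 ⇒ x_{Pike} = 71.5 − 0.5x_{Kora}.
Substituting the second reaction function into the first: x_{Kora} = 302/7 − (2/7)(71.5 − 0.5x_{Kora}), which gives (6/7)x_{Kora} = 159/7 ⇒ x_{Kora} = 26.5.
Then x_{Pike} = 71.5 − 0.5·26.5 = 58.25.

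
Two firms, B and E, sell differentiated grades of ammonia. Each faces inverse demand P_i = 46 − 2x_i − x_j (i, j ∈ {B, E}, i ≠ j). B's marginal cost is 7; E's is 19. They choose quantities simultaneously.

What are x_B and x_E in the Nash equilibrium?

Firm B's profit: π = x_B(46 − 2x_B − x_E) − 7x_B.
∂π/∂x_B = 39 − 4x_B − x_E = 0 ⇒ x_B = 9.75 − 0.25x_E.
Similarly x_E = 6.75 − 0.25x_B.
Substituting the second reaction function into the first: x_B = 9.75 − 0.25(6.75 − 0.25x_B), which gives 0.9375x_B = 8.0625 ⇒ x_B = 8.6.
Then x_E = 6.75 − 0.25·8.6 = 4.6.

8.6, 4.6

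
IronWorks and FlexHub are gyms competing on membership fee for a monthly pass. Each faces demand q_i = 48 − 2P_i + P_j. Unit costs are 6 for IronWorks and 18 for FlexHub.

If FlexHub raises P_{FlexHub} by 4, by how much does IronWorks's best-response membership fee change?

1

IronWorks's profit: π = (P_{IronWorks} − 6)(48 − 2P_{IronWorks} + P_{FlexHub}).
∂π/∂P_{IronWorks} = 60 − 4P_{IronWorks} + P_{FlexHub} = 0 ⇒ P_{IronWorks} = 15 + 0.25P_{FlexHub}.
The reaction-function slope is 0.25, so a 4-unit rise in P_{FlexHub} moves P_{IronWorks} by 0.25 × 4 = 1. IronWorks's best response rises — the actions are strategic complements.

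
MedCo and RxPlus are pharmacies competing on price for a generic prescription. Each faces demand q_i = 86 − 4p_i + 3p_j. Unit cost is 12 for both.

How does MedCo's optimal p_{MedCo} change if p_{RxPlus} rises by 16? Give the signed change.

MedCo's profit: π = (p_{MedCo} − 12)(86 − 4p_{MedCo} + 3p_{RxPlus}).
∂π/∂p_{MedCo} = 134 − 8p_{MedCo} + 3p_{RxPlus} = 0 ⇒ p_{MedCo} = 16.75 + 0.375p_{RxPlus}.
The reaction-function slope is 0.375, so a 16-unit rise in p_{RxPlus} moves p_{MedCo} by 0.375 × 16 = 6. MedCo's best response rises — the actions are strategic complements.

6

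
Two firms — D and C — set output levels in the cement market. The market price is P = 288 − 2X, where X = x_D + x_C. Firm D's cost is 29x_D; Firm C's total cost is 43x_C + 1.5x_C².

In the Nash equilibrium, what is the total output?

74.375

Firm D's profit: π = x_D(288 − 2(x_D + x_C)) − 29x_D.
∂π/∂x_D = 259 − 4x_D − 2x_C = 0, so x_D = 64.75 − 0.5x_C.
For C: ∂π/∂x_C = 245 − 7x_C − 2x_D = 0 ⇒ x_C = 35 − (2/7)x_D.
Substituting the second reaction function into the first: x_D = 64.75 − 0.5(35 − (2/7)x_D), which gives (6/7)x_D = 47.25 ⇒ x_D = 55.125.
Then x_C = 35 − (2/7)·55.125 = 19.25.
Total output: 55.125 + 19.25 = 74.375.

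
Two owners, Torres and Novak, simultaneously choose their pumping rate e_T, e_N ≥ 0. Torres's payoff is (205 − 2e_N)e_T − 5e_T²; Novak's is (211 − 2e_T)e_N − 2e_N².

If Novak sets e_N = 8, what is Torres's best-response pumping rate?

Expanding Torres's payoff: 205e_T − 2e_Ne_T − 5e_T².
∂π/∂e_T = 205 − 2e_N − 10e_T = 0, so e_T = 20.5 − 0.2e_N.
At e_N = 8: e_T = 20.5 − 0.2·8 = 18.9.

18.9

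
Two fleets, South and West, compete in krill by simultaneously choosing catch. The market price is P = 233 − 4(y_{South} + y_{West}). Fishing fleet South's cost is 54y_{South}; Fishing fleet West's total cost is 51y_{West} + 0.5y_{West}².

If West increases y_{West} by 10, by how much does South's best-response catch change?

Fishing fleet South's profit: π = y_{South}(233 − 4(y_{South} + y_{West})) − 54y_{South}.
∂π/∂y_{South} = 179 − 8y_{South} − 4y_{West} = 0, so y_{South} = 22.375 − 0.5y_{West}.
The reaction-function slope is −0.5, so a 10-unit rise in y_{West} moves y_{South} by −0.5 × 10 = −5. South's best response falls — the actions are strategic substitutes.

-5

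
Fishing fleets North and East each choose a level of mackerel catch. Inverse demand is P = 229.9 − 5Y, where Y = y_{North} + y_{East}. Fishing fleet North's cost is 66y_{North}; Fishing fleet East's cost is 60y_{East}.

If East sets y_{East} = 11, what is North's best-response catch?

Fishing fleet North's profit: π = y_{North}(229.9 − 5(y_{North} + y_{East})) − 66y_{North}.
∂π/∂y_{North} = 163.9 − 10y_{North} − 5y_{East} = 0, so y_{North} = 16.39 − 0.5y_{East}.
At y_{East} = 11: y_{North} = 16.39 − 0.5·11 = 10.89.

10.89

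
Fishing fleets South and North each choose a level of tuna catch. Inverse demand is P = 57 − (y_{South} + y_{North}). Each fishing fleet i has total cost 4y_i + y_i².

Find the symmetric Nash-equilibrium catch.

Fishing fleet South's profit: π = y_{South}(57 − (y_{South} + y_{North})) − 4y_{South} − y_{South}².
∂π/∂y_{South} = 53 − 4y_{South} − y_{North} = 0, so y_{South} = 13.25 − 0.25y_{North}.
Setting y_{South} = y_{North} in the reaction function: y_{South} = 13.25 − 0.25y_{South}, so y_{South} = 13.25 / 1.25 = 10.6.

10.6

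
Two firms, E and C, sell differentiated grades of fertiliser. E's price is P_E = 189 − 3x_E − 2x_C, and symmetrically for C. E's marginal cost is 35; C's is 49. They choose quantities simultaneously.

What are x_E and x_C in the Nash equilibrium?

20.125, 16.625

Firm E's profit: π = x_E(189 − 3x_E − 2x_C) − 35x_E.
∂π/∂x_E = 154 − 6x_E − 2x_C = 0 ⇒ x_E = 77/3 − (1/3)x_C.
Similarly x_C = 70/3 − (1/3)x_E.
Solving the two reaction functions simultaneously: (1 − (−1/3)(−1/3))x_E = 77/3 − (1/3)·(70/3), so (8/9)x_E = 161/9 and x_E = 20.125.
Then x_C = 70/3 − (1/3)·20.125 = 16.625.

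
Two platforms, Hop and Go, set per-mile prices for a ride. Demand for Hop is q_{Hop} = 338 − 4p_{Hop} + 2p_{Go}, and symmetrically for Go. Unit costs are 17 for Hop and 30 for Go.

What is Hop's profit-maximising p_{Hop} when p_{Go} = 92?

Hop's profit: π = (p_{Hop} − 17)(338 − 4p_{Hop} + 2p_{Go}).
∂π/∂p_{Hop} = 406 − 8p_{Hop} + 2p_{Go} = 0 ⇒ p_{Hop} = 50.75 + 0.25p_{Go}.
At p_{Go} = 92: p_{Hop} = 50.75 + 0.25·92 = 73.75.

73.75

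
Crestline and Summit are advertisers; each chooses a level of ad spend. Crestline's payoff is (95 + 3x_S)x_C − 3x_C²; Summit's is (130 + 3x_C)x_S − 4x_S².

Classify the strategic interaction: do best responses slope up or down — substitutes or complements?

Expanding Crestline's payoff: 95x_C + 3x_Sx_C − 3x_C².
∂π/∂x_C = 95 + 3x_S − 6x_C = 0, so x_C = 95/6 + 0.5x_S.
The best-response slope dx_C/dx_S = 0.5 > 0: the reaction function is upward-sloping, so the choices are strategic complements.

strategic complements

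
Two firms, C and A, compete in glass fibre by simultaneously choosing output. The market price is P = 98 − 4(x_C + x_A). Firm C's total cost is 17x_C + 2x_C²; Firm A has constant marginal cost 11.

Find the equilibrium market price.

Firm C's profit: π = x_C(98 − 4(x_C + x_A)) − 17x_C − 2x_C².
∂π/∂x_C = 81 − 12x_C − 4x_A = 0, so x_C = 6.75 − (1/3)x_A.
For A: ∂π/∂x_A = 87 − 8x_A − 4x_C = 0 ⇒ x_A = 10.875 − 0.5x_C.
Substituting the second reaction function into the first: x_C = 6.75 − (1/3)(10.875 − 0.5x_C), which gives (5/6)x_C = 3.125 ⇒ x_C = 3.75.
Then x_A = 10.875 − 0.5·3.75 = 9.
Equilibrium price: P = 98 − 4·12.75 = 47.

47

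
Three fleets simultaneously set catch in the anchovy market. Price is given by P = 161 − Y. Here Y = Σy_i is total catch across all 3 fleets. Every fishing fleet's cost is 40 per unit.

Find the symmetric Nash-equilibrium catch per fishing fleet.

A representative fishing fleet's profit is π_i = y_i(161 − Y) − 40y_i, with Y = y_i + Σ_{j≠i} y_j.
First-order condition: 121 − 2y_i − Σ_{j≠i} y_j = 0.
With identical fishing fleets, set every y_j = y: then 121 − 2y − 2y = 0, i.e. y = 121/4 = 30.25.

30.25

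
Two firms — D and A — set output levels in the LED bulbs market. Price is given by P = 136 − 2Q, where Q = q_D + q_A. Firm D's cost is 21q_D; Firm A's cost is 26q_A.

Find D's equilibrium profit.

800

Firm D's profit: π = q_D(136 − 2(q_D + q_A)) − 21q_D.
∂π/∂q_D = 115 − 4q_D − 2q_A = 0, so q_D = 28.75 − 0.5q_A.
By the same steps for A: q_A = 27.5 − 0.5q_D.
Substituting the second reaction function into the first: q_D = 28.75 − 0.5(27.5 − 0.5q_D), which gives 0.75q_D = 15 ⇒ q_D = 20.
Then q_A = 27.5 − 0.5·20 = 17.5.
Price P = 136 − 2·37.5 = 61.
D's profit: (61 − 21)·20 = 800.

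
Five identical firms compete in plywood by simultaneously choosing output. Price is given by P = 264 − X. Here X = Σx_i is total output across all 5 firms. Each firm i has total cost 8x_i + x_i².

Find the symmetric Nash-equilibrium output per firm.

A representative firm's profit is π_i = x_i(264 − X) − 8x_i − x_i², with X = x_i + Σ_{j≠i} x_j.
First-order condition: 256 − 4x_i − Σ_{j≠i} x_j = 0.
In a symmetric equilibrium every firm chooses the same x, so Σ_{j≠i} x_j = 4x. The condition becomes 256 − 8x = 0, giving x = 256/8 = 32.

32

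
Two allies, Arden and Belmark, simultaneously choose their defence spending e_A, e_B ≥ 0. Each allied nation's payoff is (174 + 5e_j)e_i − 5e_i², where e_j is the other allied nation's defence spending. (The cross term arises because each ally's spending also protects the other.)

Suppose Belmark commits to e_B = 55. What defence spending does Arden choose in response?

44.9

Arden's payoff is (174 + 5e_B)e_A − 5e_A².
∂π/∂e_A = 174 + 5e_B − 10e_A = 0, so e_A = 17.4 + 0.5e_B.
At e_B = 55: e_A = 17.4 + 0.5·55 = 44.9.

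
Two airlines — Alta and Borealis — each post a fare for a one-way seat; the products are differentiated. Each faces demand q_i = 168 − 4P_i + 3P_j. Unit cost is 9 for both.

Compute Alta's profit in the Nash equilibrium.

Alta's profit: π = (P_{Alta} − 9)(168 − 4P_{Alta} + 3P_{Borealis}).
∂π/∂P_{Alta} = 204 − 8P_{Alta} + 3P_{Borealis} = 0 ⇒ P_{Alta} = 25.5 + 0.375P_{Borealis}.
By symmetry P_{Borealis} = P_{Alta}; substituting into the reaction function, 0.625P_{Alta} = 25.5 and P_{Alta} = 40.8.
q_{Alta} = 168 − 4·40.8 + 3·40.8 = 127.2.
Profit = (40.8 − 9)·127.2 = 4044.96.

4044.96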